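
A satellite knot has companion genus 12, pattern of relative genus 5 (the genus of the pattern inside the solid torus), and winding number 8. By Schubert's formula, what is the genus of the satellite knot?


Schubert: g(satellite) = g_rel(pattern) + |winding| * g(companion),
where g_rel(pattern) is the genus of the pattern relative to the solid torus.
= 5 + 8 * 12
= 5 + 96 = 101

101


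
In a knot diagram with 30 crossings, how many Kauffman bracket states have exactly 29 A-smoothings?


We choose which 29 of 30 crossings get A-smoothings.
C(30, 29) = 30! / (29! * 1!)
= 30

30


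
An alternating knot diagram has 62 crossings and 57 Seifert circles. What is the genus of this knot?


For alternating knots, g = (c - s + 1)/2.
= (62 - 57 + 1)/2
= 6/2 = 3

3


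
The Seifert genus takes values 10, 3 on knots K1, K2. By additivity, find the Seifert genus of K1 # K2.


The Seifert genus is additive under connected sum.
Seifert genus(K1 # K2) = (10) + (3)
= 13

13


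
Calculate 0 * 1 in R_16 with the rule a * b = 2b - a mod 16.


0 * 1 = 2*1 - 0 mod 16
= 2 - 0 mod 16
= 2 mod 16 = 2

2


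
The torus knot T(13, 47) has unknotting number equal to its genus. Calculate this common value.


For a torus knot T(p,q), both the unknotting number and genus equal (p-1)(q-1)/2.
= (13-1)(47-1)/2
= 12*46/2
= 552/2 = 276

276


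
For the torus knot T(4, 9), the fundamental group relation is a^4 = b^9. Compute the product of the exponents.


The relation is a^4 = b^9.
Product of exponents = 4 * 9
= 36

36


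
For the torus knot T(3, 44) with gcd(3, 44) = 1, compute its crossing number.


For a torus knot T(p, q) with gcd(p,q)=1,
the crossing number is min(p*(q-1), q*(p-1)).
p*(q-1) = 3*43 = 129
q*(p-1) = 44*2 = 88
min(129, 88) = 88

88


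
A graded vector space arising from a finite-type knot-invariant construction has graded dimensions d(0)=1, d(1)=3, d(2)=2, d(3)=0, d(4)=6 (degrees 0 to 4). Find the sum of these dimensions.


Total dimension = d(0) + d(1) + ... + d(4)
= 1 + 3 + 2 + 0 + 6
= 12

12


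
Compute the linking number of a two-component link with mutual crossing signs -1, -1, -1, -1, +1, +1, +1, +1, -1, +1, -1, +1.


Step 1: Count positive crossings: 6
Step 2: Count negative crossings: 6
Step 3: Sum of signs = 6 - 6 = 0
Step 4: Linking number = sum/2 = 0/2 = 0

0


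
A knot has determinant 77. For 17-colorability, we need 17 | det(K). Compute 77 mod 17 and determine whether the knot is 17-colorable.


Step 1: A knot is p-colorable if and only if p divides its determinant.
Step 2: Compute 77 mod 17.
77 = 4 * 17 + 9
Step 3: 77 mod 17 = 9
Step 4: The knot is 17-colorable: no

9


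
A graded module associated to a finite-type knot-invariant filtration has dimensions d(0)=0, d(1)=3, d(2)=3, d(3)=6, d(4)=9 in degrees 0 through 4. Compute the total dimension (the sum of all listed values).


Total dimension = d(0) + d(1) + ... + d(4)
= 0 + 3 + 3 + 6 + 9
= 21

21


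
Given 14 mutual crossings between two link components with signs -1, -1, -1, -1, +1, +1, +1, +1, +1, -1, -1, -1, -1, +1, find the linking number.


Step 1: Count positive crossings: 6
Step 2: Count negative crossings: 8
Step 3: Sum of signs = 6 - 8 = -2
Step 4: Linking number = sum/2 = -2/2 = -1

-1


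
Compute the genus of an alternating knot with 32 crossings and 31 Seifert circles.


For alternating knots, g = (c - s + 1)/2.
= (32 - 31 + 1)/2
= 2/2 = 1

1


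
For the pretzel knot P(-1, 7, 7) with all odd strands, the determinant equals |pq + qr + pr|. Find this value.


Step 1: Compute pq + qr + pr.
pq = (-1)*7 = -7
qr = 7*7 = 49
pr = (-1)*7 = -7
pq + qr + pr = -7 + 49 + (-7) = 35
Step 2: Take absolute value.
det(P(-1,7,7)) = |35| = 35

35


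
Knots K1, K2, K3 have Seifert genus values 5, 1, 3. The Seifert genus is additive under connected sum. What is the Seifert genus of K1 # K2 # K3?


The Seifert genus is additive under connected sum.
Seifert genus(K1 # K2 # K3) = (5) + (1) + (3)
= 9

9


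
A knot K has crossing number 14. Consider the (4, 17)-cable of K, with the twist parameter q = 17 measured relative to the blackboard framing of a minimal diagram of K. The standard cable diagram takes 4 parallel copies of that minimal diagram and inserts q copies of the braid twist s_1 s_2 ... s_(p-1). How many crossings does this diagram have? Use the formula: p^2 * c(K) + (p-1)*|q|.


Step 1: Each of the c(K) crossings of the companion diagram becomes p*p = p^2 crossings among the p parallel strands, and each of the |q| twists s_1 s_2 ... s_(p-1) adds (p-1) crossings.
  Crossings = p^2 * c(K) + (p-1)*|q|
Step 2: = 4^2 * 14 + (4-1)*17
Step 3: = 16*14 + 3*17
Step 4: = 224 + 51 = 275

275


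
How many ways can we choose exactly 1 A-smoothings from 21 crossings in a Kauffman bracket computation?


We choose which 1 of 21 crossings get A-smoothings.
C(21, 1) = 21! / (1! * 20!)
= 21

21


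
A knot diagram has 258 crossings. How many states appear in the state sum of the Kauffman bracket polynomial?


Each crossing contributes 2 choices (A-smoothing or B-smoothing).
Total states = 2^258 = 463168356949264781694283940034751631413079938662562256157830336031652518559744

463168356949264781694283940034751631413079938662562256157830336031652518559744


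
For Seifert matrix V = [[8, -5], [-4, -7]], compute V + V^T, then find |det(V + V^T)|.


Step 1: Form V + V^T where V = [[8, -5], [-4, -7]]
  V^T = [[8, -4], [-5, -7]]
  V + V^T = [[16, -9], [-9, -14]]
Step 2: det(V + V^T) = 16*(-14) - (-9)*(-9)
  = -224 - 81 = -305
Step 3: Knot determinant = |det(V + V^T)| = |-305| = 305

305


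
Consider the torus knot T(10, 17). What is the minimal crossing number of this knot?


For a torus knot T(p, q) with gcd(p,q)=1,
the crossing number is min(p*(q-1), q*(p-1)).
p*(q-1) = 10*16 = 160
q*(p-1) = 17*9 = 153
min(160, 153) = 153

153


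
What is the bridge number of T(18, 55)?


The bridge number of T(p,q) is min(p,q).
min(18, 55) = 18

18


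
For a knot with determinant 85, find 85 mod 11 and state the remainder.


Step 1: A knot is p-colorable if and only if p divides its determinant.
Step 2: Compute 85 mod 11.
85 = 7 * 11 + 8
Step 3: 85 mod 11 = 8
Step 4: The knot is 11-colorable: no

8


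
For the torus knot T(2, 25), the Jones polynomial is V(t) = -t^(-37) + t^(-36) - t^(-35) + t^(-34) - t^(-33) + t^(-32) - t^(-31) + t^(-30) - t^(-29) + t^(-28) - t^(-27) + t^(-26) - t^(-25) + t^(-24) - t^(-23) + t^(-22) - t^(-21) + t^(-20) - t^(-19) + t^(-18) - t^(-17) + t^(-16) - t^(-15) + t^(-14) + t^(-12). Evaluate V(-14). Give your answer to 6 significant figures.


Substituting t = -14 into V(t) = -t^(-37) + t^(-36) - t^(-35) + t^(-34) - t^(-33) + t^(-32) - t^(-31) + t^(-30) - t^(-29) + t^(-28) - t^(-27) + t^(-26) - t^(-25) + t^(-24) - t^(-23) + t^(-22) - t^(-21) + t^(-20) - t^(-19) + t^(-18) - t^(-17) + t^(-16) - t^(-15) + t^(-14) + t^(-12):
  (-)t^(-37) = 3.91979e-43
  (+)t^(-36) = 5.4877e-42
  (-)t^(-35) = 7.68279e-41
  (+)t^(-34) = 1.07559e-39
  (-)t^(-33) = 1.50583e-38
  (+)t^(-32) = 2.10816e-37
  (-)t^(-31) = 2.95142e-36
  (+)t^(-30) = 4.13199e-35
  (-)t^(-29) = 5.78478e-34
  (+)t^(-28) = 8.09869e-33
  (-)t^(-27) = 1.13382e-31
  (+)t^(-26) = 1.58734e-30
  (-)t^(-25) = 2.22228e-29
  (+)t^(-24) = 3.11119e-28
  (-)t^(-23) = 4.35567e-27
  (+)t^(-22) = 6.09794e-26
  (-)t^(-21) = 8.53712e-25
  (+)t^(-20) = 1.1952e-23
  (-)t^(-19) = 1.67327e-22
  (+)t^(-18) = 2.34258e-21
  (-)t^(-17) = 3.27962e-20
  (+)t^(-16) = 4.59147e-19
  (-)t^(-15) = 6.42805e-18
  (+)t^(-14) = 8.99927e-17
  (+)t^(-12) = 1.76386e-14
Sum = (3.91979e-43) + (5.4877e-42) + (7.68279e-41) + (1.07559e-39) + (1.50583e-38) + (2.10816e-37) + (2.95142e-36) + (4.13199e-35) + (5.78478e-34) + (8.09869e-33) + (1.13382e-31) + (1.58734e-30) + (2.22228e-29) + (3.11119e-28) + (4.35567e-27) + (6.09794e-26) + (8.53712e-25) + (1.1952e-23) + (1.67327e-22) + (2.34258e-21) + (3.27962e-20) + (4.59147e-19) + (6.42805e-18) + (8.99927e-17) + (1.76386e-14)
= 1.773549334e-14
Rounded to 6 significant figures: 1.77355e-14

1.77355e-14


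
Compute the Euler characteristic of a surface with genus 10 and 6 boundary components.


chi = 2 - 2g - b
= 2 - 2*10 - 6
= 2 - 20 - 6 = -24

-24


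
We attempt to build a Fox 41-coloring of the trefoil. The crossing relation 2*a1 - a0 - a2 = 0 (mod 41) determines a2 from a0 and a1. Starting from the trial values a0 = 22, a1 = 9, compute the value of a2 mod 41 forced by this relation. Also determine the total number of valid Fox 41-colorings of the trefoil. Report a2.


Step 1: Apply the given crossing relation 2*a1 - a0 - a2 = 0 (mod 41).
  a2 = 2*a1 - a0 mod 41
  a2 = 2*9 - 22 mod 41
  a2 = 18 - 22 mod 41
  a2 = -4 mod 41 = 37
Step 2: The trefoil has determinant 3.
  Number of Fox p-colorings (p prime) is p^2 if p = 3, else p.
  Since 41 does not divide 3, only trivial (constant) colorings exist.
  (So the trial a0 = 22, a1 = 9 with a0 != a1 does NOT extend to a valid coloring of the whole trefoil: the other two crossing relations require 3*(a1 - a0) = 0 (mod 41), which fails.)
  Total colorings = 41
Step 3: a2 = 37, total Fox 41-colorings = 41

37


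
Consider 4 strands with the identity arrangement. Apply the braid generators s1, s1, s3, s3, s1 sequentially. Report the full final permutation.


Starting with identity [1, 2, 3, 4].
Apply generators in sequence:
  After s1: [2, 1, 3, 4]
  After s1: [1, 2, 3, 4]
  After s3: [1, 2, 4, 3]
  After s3: [1, 2, 3, 4]
  After s1: [2, 1, 3, 4]
Final permutation: [2, 1, 3, 4]

[2, 1, 3, 4]


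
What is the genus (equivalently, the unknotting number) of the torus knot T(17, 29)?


For a torus knot T(p,q), both the unknotting number and genus equal (p-1)(q-1)/2.
= (17-1)(29-1)/2
= 16*28/2
= 448/2 = 224

224


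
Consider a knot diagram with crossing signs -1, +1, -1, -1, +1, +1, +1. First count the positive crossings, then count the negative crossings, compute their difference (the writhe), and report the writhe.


Step 1: Count positive crossings (+1).
Positive crossings: 4
Step 2: Count negative crossings (-1).
Negative crossings: 3
Step 3: Writhe = (positive) - (negative)
w = 4 - 3 = 1
Step 4: |w| = 1, and w is positive

1


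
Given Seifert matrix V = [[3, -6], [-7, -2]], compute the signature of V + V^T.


Step 1: V + V^T = [[6, -13], [-13, -4]]
Step 2: trace = 2, det = -193
Step 3: Discriminant = 2^2 - 4*(-193) = 776
Step 4: Eigenvalues: 14.9284, -12.9284
Step 5: Signature = (# positive eigenvalues) - (# negative eigenvalues) = 0

0


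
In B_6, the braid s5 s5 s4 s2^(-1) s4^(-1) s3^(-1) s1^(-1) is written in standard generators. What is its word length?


The word length counts the number of generators (including inverses).
Listing each generator: s5, s5, s4, s2^(-1), s4^(-1), s3^(-1), s1^(-1)
There are 7 generators in this braid word.

7


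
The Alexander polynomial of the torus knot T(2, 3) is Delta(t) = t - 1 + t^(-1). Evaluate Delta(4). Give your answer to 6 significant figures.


Substituting t = 4 into Delta(t) = t - 1 + t^(-1):
Term values: (4) + (-1) + (0.25)
Sum = 3.25
Rounded to 6 significant figures: 3.25

3.25


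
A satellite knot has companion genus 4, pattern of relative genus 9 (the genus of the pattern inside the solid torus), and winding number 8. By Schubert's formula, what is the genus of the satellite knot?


Schubert: g(satellite) = g_rel(pattern) + |winding| * g(companion),
where g_rel(pattern) is the genus of the pattern relative to the solid torus.
= 9 + 8 * 4
= 9 + 32 = 41

41


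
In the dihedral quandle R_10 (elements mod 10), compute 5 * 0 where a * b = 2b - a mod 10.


5 * 0 = 2*0 - 5 mod 10
= 0 - 5 mod 10
= -5 mod 10 = 5

5


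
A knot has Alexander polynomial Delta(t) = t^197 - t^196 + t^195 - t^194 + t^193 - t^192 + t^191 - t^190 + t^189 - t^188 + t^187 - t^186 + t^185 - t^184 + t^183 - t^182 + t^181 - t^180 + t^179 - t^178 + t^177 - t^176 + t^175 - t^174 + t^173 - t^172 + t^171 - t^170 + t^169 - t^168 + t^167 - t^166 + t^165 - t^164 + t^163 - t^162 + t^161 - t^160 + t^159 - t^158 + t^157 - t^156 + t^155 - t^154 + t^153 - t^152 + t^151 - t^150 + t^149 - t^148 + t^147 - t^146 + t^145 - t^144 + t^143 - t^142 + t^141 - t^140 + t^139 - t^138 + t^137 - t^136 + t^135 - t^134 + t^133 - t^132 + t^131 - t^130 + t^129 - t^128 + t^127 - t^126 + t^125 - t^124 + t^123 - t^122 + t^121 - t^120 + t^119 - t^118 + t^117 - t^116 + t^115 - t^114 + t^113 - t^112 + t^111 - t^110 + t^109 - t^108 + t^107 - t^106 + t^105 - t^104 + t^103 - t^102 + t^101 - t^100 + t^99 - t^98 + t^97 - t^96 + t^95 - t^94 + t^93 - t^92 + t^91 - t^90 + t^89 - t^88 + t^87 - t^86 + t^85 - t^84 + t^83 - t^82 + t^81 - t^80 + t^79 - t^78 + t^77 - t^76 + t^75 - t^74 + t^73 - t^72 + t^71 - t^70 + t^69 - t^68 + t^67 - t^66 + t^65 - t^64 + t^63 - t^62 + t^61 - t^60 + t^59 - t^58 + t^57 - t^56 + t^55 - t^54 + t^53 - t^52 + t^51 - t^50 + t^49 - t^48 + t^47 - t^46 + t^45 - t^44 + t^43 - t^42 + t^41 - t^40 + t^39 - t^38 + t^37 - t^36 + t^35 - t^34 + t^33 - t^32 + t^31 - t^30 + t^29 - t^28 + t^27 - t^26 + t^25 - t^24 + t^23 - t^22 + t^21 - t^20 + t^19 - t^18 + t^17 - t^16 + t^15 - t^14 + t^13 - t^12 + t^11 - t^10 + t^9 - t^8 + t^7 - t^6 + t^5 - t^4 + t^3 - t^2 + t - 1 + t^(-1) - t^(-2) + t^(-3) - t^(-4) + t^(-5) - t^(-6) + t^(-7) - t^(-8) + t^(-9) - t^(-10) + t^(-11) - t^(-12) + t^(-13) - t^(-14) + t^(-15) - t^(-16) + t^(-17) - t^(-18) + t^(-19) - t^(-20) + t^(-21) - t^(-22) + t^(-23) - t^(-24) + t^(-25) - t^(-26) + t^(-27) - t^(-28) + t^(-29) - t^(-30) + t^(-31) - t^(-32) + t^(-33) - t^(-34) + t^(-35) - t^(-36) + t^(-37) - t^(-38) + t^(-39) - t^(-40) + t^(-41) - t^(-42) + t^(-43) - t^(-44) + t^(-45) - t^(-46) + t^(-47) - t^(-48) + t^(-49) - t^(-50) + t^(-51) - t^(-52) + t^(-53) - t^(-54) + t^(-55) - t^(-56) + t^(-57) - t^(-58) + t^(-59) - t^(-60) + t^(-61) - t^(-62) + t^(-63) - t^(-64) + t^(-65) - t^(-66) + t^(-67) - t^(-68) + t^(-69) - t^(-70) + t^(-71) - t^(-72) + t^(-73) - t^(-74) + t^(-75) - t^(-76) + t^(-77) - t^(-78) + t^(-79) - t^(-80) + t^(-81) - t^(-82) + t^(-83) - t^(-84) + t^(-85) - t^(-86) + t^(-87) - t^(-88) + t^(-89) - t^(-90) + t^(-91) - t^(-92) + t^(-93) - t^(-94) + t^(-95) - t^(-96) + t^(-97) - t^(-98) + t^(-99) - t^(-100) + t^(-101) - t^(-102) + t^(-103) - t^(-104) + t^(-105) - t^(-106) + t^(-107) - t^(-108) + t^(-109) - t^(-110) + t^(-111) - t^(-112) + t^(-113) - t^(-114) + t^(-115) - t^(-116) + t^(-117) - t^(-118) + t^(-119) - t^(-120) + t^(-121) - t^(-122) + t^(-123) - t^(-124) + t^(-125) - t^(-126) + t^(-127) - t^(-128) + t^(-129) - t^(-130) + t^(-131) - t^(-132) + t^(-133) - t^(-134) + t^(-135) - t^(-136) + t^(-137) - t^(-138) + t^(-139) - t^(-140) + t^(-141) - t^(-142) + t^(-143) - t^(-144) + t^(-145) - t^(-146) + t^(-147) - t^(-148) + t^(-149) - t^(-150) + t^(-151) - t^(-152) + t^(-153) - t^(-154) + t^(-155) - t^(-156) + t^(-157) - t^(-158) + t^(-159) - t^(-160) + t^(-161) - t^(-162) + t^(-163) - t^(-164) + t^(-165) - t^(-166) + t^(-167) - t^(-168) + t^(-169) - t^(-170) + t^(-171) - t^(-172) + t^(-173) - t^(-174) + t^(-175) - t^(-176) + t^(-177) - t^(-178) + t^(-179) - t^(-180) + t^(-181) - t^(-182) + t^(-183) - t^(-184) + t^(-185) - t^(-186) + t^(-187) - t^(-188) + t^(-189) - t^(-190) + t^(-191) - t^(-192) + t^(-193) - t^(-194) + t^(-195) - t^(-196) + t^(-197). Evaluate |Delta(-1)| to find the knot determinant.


Step 1: The polynomial has 395 terms with alternating signs, exponents from 197 down to -197.
Step 2: Substitute t = -1. The i-th term has coefficient (-1)^i and exponent (m-i),
  so its value is (-1)^i * (-1)^(m-i) = (-1)^m = -1 for every i.
Step 3: All 395 terms equal -1, so Delta(-1) = 395 * (-1) = -395
Step 4: |Delta(-1)| = 395

395


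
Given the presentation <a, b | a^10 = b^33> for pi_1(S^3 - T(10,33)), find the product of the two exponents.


The relation is a^10 = b^33.
Product of exponents = 10 * 33
= 330

330


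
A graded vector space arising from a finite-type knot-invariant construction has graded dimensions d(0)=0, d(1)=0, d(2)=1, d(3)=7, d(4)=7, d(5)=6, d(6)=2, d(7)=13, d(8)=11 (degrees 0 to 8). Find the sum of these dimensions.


Total dimension = d(0) + d(1) + ... + d(8)
= 0 + 0 + 1 + 7 + 7 + 6 + 2 + 13 + 11
= 47

47


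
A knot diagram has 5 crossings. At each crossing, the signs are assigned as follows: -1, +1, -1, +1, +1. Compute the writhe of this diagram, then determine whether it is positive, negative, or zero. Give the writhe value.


Step 1: Count positive crossings (+1).
Positive crossings: 3
Step 2: Count negative crossings (-1).
Negative crossings: 2
Step 3: Writhe = (positive) - (negative)
w = 3 - 2 = 1
Step 4: |w| = 1, and w is positive

1


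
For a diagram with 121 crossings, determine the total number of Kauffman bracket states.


Each crossing contributes 2 choices (A-smoothing or B-smoothing).
Total states = 2^121 = 2658455991569831745807614120560689152

2658455991569831745807614120560689152


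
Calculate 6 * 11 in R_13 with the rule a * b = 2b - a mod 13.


6 * 11 = 2*11 - 6 mod 13
= 22 - 6 mod 13
= 16 mod 13 = 3

3


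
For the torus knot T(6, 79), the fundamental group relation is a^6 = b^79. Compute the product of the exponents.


The relation is a^6 = b^79.
Product of exponents = 6 * 79
= 474

474


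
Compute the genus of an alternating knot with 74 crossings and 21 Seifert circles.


For alternating knots, g = (c - s + 1)/2.
= (74 - 21 + 1)/2
= 54/2 = 27

27


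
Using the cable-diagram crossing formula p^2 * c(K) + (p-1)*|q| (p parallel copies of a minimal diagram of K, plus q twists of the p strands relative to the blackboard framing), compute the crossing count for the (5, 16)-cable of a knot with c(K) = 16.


Step 1: Each of the c(K) crossings of the companion diagram becomes p*p = p^2 crossings among the p parallel strands, and each of the |q| twists s_1 s_2 ... s_(p-1) adds (p-1) crossings.
  Crossings = p^2 * c(K) + (p-1)*|q|
Step 2: = 5^2 * 16 + (5-1)*16
Step 3: = 25*16 + 4*16
Step 4: = 400 + 64 = 464

464


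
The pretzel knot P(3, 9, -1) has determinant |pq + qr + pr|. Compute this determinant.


Step 1: Compute pq + qr + pr.
pq = 3*9 = 27
qr = 9*(-1) = -9
pr = 3*(-1) = -3
pq + qr + pr = 27 + (-9) + (-3) = 15
Step 2: Take absolute value.
det(P(3,9,-1)) = |15| = 15

15


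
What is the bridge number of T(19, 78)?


The bridge number of T(p,q) is min(p,q).
min(19, 78) = 19

19


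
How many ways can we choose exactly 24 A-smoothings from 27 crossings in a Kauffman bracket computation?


We choose which 24 of 27 crossings get A-smoothings.
C(27, 24) = 27! / (24! * 3!)
= 2925

2925


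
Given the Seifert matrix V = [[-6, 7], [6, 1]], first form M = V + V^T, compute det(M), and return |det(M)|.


Step 1: Form V + V^T where V = [[-6, 7], [6, 1]]
  V^T = [[-6, 6], [7, 1]]
  V + V^T = [[-12, 13], [13, 2]]
Step 2: det(V + V^T) = (-12)*2 - 13*13
  = -24 - 169 = -193
Step 3: Knot determinant = |det(V + V^T)| = |-193| = 193

193


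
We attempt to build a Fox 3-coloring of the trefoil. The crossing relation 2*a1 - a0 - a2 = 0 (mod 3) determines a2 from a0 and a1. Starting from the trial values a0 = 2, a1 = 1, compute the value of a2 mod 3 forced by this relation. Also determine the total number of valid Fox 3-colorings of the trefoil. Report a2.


Step 1: Apply the given crossing relation 2*a1 - a0 - a2 = 0 (mod 3).
  a2 = 2*a1 - a0 mod 3
  a2 = 2*1 - 2 mod 3
  a2 = 2 - 2 mod 3
  a2 = 0 mod 3 = 0
Step 2: The trefoil has determinant 3.
  Number of Fox p-colorings (p prime) is p^2 if p = 3, else p.
  Since p = 3 divides det = 3, the trefoil is 3-colorable.
  (Indeed for p = 3 any choice of a0, a1 extends to a valid coloring; the trial (a0, a1, a2) = (2, 1, 0) satisfies all three crossing relations.)
  Total colorings = 3^2 = 9
Step 3: a2 = 0, total Fox 3-colorings = 9

0


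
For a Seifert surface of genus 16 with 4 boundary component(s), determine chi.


chi = 2 - 2g - b
= 2 - 2*16 - 4
= 2 - 32 - 4 = -34

-34


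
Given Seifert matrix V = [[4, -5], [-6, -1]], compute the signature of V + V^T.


Step 1: V + V^T = [[8, -11], [-11, -2]]
Step 2: trace = 6, det = -137
Step 3: Discriminant = 6^2 - 4*(-137) = 584
Step 4: Eigenvalues: 15.083, -9.08305
Step 5: Signature = (# positive eigenvalues) - (# negative eigenvalues) = 0

0


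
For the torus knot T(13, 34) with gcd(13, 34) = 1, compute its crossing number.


For a torus knot T(p, q) with gcd(p,q)=1,
the crossing number is min(p*(q-1), q*(p-1)).
p*(q-1) = 13*33 = 429
q*(p-1) = 34*12 = 408
min(429, 408) = 408

408


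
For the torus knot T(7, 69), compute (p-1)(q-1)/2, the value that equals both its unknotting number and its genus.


For a torus knot T(p,q), both the unknotting number and genus equal (p-1)(q-1)/2.
= (7-1)(69-1)/2
= 6*68/2
= 408/2 = 204

204


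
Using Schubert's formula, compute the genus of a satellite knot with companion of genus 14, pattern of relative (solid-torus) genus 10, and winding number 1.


Schubert: g(satellite) = g_rel(pattern) + |winding| * g(companion),
where g_rel(pattern) is the genus of the pattern relative to the solid torus.
= 10 + 1 * 14
= 10 + 14 = 24

24


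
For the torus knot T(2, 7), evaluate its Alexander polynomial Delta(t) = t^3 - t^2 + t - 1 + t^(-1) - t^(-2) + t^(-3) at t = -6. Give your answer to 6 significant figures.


Substituting t = -6 into Delta(t) = t^3 - t^2 + t - 1 + t^(-1) - t^(-2) + t^(-3):
Term values: (-216) + (-36) + (-6) + (-1) + (-0.166667) + (-0.0277778) + (-0.00462963)
Sum = -259.1990741
Rounded to 6 significant figures: -259.199

-259.199


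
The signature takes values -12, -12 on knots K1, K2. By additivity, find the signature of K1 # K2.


The signature is additive under connected sum.
signature(K1 # K2) = (-12) + (-12)
= -24

-24


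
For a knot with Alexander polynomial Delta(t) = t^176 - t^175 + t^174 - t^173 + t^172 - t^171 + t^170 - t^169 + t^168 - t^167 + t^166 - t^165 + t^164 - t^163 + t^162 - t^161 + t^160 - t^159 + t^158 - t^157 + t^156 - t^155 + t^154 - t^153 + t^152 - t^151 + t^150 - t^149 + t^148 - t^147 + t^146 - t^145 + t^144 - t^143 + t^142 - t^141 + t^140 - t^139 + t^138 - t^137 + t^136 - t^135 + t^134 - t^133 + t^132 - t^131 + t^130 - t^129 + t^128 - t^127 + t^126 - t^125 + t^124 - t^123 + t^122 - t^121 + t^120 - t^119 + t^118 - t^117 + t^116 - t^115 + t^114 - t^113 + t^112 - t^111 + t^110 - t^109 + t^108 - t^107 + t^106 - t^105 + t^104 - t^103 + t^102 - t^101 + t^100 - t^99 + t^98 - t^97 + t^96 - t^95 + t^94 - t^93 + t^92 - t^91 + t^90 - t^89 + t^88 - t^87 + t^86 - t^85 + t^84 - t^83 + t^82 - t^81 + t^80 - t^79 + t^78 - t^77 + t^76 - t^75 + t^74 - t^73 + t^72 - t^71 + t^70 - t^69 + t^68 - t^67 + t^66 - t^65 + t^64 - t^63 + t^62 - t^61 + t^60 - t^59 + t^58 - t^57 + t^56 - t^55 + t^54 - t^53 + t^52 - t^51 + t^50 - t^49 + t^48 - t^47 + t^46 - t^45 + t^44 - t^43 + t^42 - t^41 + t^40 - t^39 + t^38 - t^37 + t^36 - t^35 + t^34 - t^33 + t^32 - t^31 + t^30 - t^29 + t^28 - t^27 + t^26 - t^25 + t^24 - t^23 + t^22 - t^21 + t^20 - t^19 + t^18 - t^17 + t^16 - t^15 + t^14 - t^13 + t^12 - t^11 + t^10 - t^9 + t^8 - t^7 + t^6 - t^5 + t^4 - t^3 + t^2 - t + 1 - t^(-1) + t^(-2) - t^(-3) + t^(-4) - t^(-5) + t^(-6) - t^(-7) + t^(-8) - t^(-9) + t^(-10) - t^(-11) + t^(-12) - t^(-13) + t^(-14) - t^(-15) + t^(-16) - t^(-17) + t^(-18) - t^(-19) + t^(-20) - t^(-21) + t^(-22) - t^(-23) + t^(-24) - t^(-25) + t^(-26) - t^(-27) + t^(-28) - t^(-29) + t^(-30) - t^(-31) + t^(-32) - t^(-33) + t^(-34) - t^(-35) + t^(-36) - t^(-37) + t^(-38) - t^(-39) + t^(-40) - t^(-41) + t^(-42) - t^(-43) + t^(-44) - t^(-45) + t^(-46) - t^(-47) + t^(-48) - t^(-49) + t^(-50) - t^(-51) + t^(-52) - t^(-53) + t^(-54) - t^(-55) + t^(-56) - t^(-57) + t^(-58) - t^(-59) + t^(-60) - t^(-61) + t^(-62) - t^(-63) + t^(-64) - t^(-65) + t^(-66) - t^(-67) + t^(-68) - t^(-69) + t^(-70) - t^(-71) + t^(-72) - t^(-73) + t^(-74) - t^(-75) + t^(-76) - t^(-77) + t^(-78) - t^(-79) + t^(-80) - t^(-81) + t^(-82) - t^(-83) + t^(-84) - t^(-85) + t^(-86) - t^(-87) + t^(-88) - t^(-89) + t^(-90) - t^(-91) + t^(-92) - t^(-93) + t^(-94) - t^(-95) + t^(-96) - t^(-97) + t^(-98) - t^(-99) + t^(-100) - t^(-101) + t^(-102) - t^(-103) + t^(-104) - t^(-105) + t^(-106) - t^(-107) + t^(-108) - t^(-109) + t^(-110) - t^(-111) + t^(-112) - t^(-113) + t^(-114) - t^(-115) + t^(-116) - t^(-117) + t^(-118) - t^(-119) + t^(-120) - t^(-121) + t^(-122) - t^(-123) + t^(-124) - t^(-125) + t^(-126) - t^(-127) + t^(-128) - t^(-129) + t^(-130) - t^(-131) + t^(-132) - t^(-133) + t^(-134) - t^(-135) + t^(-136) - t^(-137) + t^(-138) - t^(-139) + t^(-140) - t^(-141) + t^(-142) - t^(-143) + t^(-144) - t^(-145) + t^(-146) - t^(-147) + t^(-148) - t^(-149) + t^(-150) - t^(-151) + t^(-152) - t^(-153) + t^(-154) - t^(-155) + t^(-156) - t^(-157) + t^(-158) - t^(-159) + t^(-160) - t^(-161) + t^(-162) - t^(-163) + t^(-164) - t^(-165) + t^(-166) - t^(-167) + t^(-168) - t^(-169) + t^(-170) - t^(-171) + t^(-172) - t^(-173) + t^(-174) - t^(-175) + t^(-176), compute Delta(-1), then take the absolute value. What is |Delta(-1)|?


Step 1: The polynomial has 353 terms with alternating signs, exponents from 176 down to -176.
Step 2: Substitute t = -1. The i-th term has coefficient (-1)^i and exponent (m-i),
  so its value is (-1)^i * (-1)^(m-i) = (-1)^m = 1 for every i.
Step 3: All 353 terms equal 1, so Delta(-1) = 353 * (1) = 353
Step 4: |Delta(-1)| = 353

353


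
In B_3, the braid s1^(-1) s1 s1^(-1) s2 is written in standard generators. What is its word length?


The word length counts the number of generators (including inverses).
Listing each generator: s1^(-1), s1, s1^(-1), s2
There are 4 generators in this braid word.

4


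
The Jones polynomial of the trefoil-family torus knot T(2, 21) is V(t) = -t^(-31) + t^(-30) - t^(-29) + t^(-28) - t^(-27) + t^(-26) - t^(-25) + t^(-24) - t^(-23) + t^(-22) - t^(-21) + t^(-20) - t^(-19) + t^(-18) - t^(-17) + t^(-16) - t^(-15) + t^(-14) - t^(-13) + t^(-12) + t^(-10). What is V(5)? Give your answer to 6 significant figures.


Substituting t = 5 into V(t) = -t^(-31) + t^(-30) - t^(-29) + t^(-28) - t^(-27) + t^(-26) - t^(-25) + t^(-24) - t^(-23) + t^(-22) - t^(-21) + t^(-20) - t^(-19) + t^(-18) - t^(-17) + t^(-16) - t^(-15) + t^(-14) - t^(-13) + t^(-12) + t^(-10):
  (-)t^(-31) = -2.14748e-22
  (+)t^(-30) = 1.07374e-21
  (-)t^(-29) = -5.36871e-21
  (+)t^(-28) = 2.68435e-20
  (-)t^(-27) = -1.34218e-19
  (+)t^(-26) = 6.71089e-19
  (-)t^(-25) = -3.35544e-18
  (+)t^(-24) = 1.67772e-17
  (-)t^(-23) = -8.38861e-17
  (+)t^(-22) = 4.1943e-16
  (-)t^(-21) = -2.09715e-15
  (+)t^(-20) = 1.04858e-14
  (-)t^(-19) = -5.24288e-14
  (+)t^(-18) = 2.62144e-13
  (-)t^(-17) = -1.31072e-12
  (+)t^(-16) = 6.5536e-12
  (-)t^(-15) = -3.2768e-11
  (+)t^(-14) = 1.6384e-10
  (-)t^(-13) = -8.192e-10
  (+)t^(-12) = 4.096e-09
  (+)t^(-10) = 1.024e-07
Sum = (-2.14748e-22) + (1.07374e-21) + (-5.36871e-21) + (2.68435e-20) + (-1.34218e-19) + (6.71089e-19) + (-3.35544e-18) + (1.67772e-17) + (-8.38861e-17) + (4.1943e-16) + (-2.09715e-15) + (1.04858e-14) + (-5.24288e-14) + (2.62144e-13) + (-1.31072e-12) + (6.5536e-12) + (-3.2768e-11) + (1.6384e-10) + (-8.192e-10) + (4.096e-09) + (1.024e-07)
= 1.058133333e-07
Rounded to 6 significant figures: 1.05813e-07

1.05813e-07


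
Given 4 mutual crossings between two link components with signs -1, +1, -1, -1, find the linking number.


Step 1: Count positive crossings: 1
Step 2: Count negative crossings: 3
Step 3: Sum of signs = 1 - 3 = -2
Step 4: Linking number = sum/2 = -2/2 = -1

-1


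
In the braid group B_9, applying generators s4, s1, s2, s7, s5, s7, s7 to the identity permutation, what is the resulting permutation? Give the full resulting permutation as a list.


Starting with identity [1, 2, 3, 4, 5, 6, 7, 8, 9].
Apply generators in sequence:
  After s4: [1, 2, 3, 5, 4, 6, 7, 8, 9]
  After s1: [2, 1, 3, 5, 4, 6, 7, 8, 9]
  After s2: [2, 3, 1, 5, 4, 6, 7, 8, 9]
  After s7: [2, 3, 1, 5, 4, 6, 8, 7, 9]
  After s5: [2, 3, 1, 5, 6, 4, 8, 7, 9]
  After s7: [2, 3, 1, 5, 6, 4, 7, 8, 9]
  After s7: [2, 3, 1, 5, 6, 4, 8, 7, 9]
Final permutation: [2, 3, 1, 5, 6, 4, 8, 7, 9]

[2, 3, 1, 5, 6, 4, 8, 7, 9]


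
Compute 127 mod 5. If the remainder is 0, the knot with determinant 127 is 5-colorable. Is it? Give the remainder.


Step 1: A knot is p-colorable if and only if p divides its determinant.
Step 2: Compute 127 mod 5.
127 = 25 * 5 + 2
Step 3: 127 mod 5 = 2
Step 4: The knot is 5-colorable: no

2


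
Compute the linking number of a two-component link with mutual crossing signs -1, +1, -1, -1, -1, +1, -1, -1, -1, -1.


Step 1: Count positive crossings: 2
Step 2: Count negative crossings: 8
Step 3: Sum of signs = 2 - 8 = -6
Step 4: Linking number = sum/2 = -6/2 = -3

-3


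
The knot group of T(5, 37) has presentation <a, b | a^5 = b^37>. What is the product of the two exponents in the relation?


The relation is a^5 = b^37.
Product of exponents = 5 * 37
= 185

185


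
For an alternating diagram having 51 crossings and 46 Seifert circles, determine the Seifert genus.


For alternating knots, g = (c - s + 1)/2.
= (51 - 46 + 1)/2
= 6/2 = 3

3


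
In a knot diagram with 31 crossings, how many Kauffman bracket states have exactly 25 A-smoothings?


We choose which 25 of 31 crossings get A-smoothings.
C(31, 25) = 31! / (25! * 6!)
= 736281

736281


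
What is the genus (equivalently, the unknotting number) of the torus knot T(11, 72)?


For a torus knot T(p,q), both the unknotting number and genus equal (p-1)(q-1)/2.
= (11-1)(72-1)/2
= 10*71/2
= 710/2 = 355

355


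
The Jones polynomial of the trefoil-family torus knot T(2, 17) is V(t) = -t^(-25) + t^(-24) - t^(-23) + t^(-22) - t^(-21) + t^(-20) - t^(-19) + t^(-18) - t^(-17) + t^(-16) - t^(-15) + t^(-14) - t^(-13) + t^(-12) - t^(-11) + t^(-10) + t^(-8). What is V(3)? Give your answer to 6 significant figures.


Substituting t = 3 into V(t) = -t^(-25) + t^(-24) - t^(-23) + t^(-22) - t^(-21) + t^(-20) - t^(-19) + t^(-18) - t^(-17) + t^(-16) - t^(-15) + t^(-14) - t^(-13) + t^(-12) - t^(-11) + t^(-10) + t^(-8):
  (-)t^(-25) = -1.18024e-12
  (+)t^(-24) = 3.54071e-12
  (-)t^(-23) = -1.06221e-11
  (+)t^(-22) = 3.18664e-11
  (-)t^(-21) = -9.55991e-11
  (+)t^(-20) = 2.86797e-10
  (-)t^(-19) = -8.60392e-10
  (+)t^(-18) = 2.58117e-09
  (-)t^(-17) = -7.74352e-09
  (+)t^(-16) = 2.32306e-08
  (-)t^(-15) = -6.96917e-08
  (+)t^(-14) = 2.09075e-07
  (-)t^(-13) = -6.27225e-07
  (+)t^(-12) = 1.88168e-06
  (-)t^(-11) = -5.64503e-06
  (+)t^(-10) = 1.69351e-05
  (+)t^(-8) = 0.000152416
Sum = (-1.18024e-12) + (3.54071e-12) + (-1.06221e-11) + (3.18664e-11) + (-9.55991e-11) + (2.86797e-10) + (-8.60392e-10) + (2.58117e-09) + (-7.74352e-09) + (2.32306e-08) + (-6.96917e-08) + (2.09075e-07) + (-6.27225e-07) + (1.88168e-06) + (-5.64503e-06) + (1.69351e-05) + (0.000152416)
= 0.0001651171058
Rounded to 6 significant figures: 0.000165117

0.000165117


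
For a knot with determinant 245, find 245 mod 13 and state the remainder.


Step 1: A knot is p-colorable if and only if p divides its determinant.
Step 2: Compute 245 mod 13.
245 = 18 * 13 + 11
Step 3: 245 mod 13 = 11
Step 4: The knot is 13-colorable: no

11


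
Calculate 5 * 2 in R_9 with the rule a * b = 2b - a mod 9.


5 * 2 = 2*2 - 5 mod 9
= 4 - 5 mod 9
= -1 mod 9 = 8

8


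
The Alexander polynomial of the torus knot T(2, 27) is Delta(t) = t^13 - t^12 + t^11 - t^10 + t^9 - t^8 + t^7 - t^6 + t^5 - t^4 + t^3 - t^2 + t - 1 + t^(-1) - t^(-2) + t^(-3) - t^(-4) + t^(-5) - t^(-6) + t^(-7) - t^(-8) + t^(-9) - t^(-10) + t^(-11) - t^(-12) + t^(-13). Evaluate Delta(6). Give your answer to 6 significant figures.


Substituting t = 6 into Delta(t) = t^13 - t^12 + t^11 - t^10 + t^9 - t^8 + t^7 - t^6 + t^5 - t^4 + t^3 - t^2 + t - 1 + t^(-1) - t^(-2) + t^(-3) - t^(-4) + t^(-5) - t^(-6) + t^(-7) - t^(-8) + t^(-9) - t^(-10) + t^(-11) - t^(-12) + t^(-13):
Term values: (13060694016) + (-2176782336) + (362797056) + (-60466176) + (10077696) + (-1679616) + (279936) + (-46656) + (7776) + (-1296) + (216) + (-36) + (6) + (-1) + (0.166667) + (-0.0277778) + (0.00462963) + (-0.000771605) + (0.000128601) + (-2.14335e-05) + (3.57225e-06) + (-5.95374e-07) + (9.9229e-08) + (-1.65382e-08) + (2.75636e-09) + (-4.59394e-10) + (7.65656e-11)
Sum = 1.119488059e+10
Rounded to 6 significant figures: 1.11949e+10

1.11949e+10


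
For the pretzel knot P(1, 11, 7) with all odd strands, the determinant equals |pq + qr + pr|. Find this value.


Step 1: Compute pq + qr + pr.
pq = 1*11 = 11
qr = 11*7 = 77
pr = 1*7 = 7
pq + qr + pr = 11 + 77 + 7 = 95
Step 2: Take absolute value.
det(P(1,11,7)) = |95| = 95

95


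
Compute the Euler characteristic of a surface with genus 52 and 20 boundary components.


chi = 2 - 2g - b
= 2 - 2*52 - 20
= 2 - 104 - 20 = -122

-122


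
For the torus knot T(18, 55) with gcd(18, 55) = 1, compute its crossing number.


For a torus knot T(p, q) with gcd(p,q)=1,
the crossing number is min(p*(q-1), q*(p-1)).
p*(q-1) = 18*54 = 972
q*(p-1) = 55*17 = 935
min(972, 935) = 935

935


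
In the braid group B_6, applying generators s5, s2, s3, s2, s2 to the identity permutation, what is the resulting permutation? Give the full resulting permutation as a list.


Starting with identity [1, 2, 3, 4, 5, 6].
Apply generators in sequence:
  After s5: [1, 2, 3, 4, 6, 5]
  After s2: [1, 3, 2, 4, 6, 5]
  After s3: [1, 3, 4, 2, 6, 5]
  After s2: [1, 4, 3, 2, 6, 5]
  After s2: [1, 3, 4, 2, 6, 5]
Final permutation: [1, 3, 4, 2, 6, 5]

[1, 3, 4, 2, 6, 5]


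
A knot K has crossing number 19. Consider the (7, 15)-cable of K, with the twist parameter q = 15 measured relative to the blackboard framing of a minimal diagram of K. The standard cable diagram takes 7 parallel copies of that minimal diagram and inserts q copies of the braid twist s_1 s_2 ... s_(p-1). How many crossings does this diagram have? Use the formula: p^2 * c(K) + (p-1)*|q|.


Step 1: Each of the c(K) crossings of the companion diagram becomes p*p = p^2 crossings among the p parallel strands, and each of the |q| twists s_1 s_2 ... s_(p-1) adds (p-1) crossings.
  Crossings = p^2 * c(K) + (p-1)*|q|
Step 2: = 7^2 * 19 + (7-1)*15
Step 3: = 49*19 + 6*15
Step 4: = 931 + 90 = 1021

1021


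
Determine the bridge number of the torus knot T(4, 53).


The bridge number of T(p,q) is min(p,q).
min(4, 53) = 4

4


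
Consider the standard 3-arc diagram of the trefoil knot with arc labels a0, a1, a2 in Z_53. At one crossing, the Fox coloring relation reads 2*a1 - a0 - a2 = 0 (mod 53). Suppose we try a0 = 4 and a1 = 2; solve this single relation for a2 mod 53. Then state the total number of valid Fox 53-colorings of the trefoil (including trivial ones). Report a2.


Step 1: Apply the given crossing relation 2*a1 - a0 - a2 = 0 (mod 53).
  a2 = 2*a1 - a0 mod 53
  a2 = 2*2 - 4 mod 53
  a2 = 4 - 4 mod 53
  a2 = 0 mod 53 = 0
Step 2: The trefoil has determinant 3.
  Number of Fox p-colorings (p prime) is p^2 if p = 3, else p.
  Since 53 does not divide 3, only trivial (constant) colorings exist.
  (So the trial a0 = 4, a1 = 2 with a0 != a1 does NOT extend to a valid coloring of the whole trefoil: the other two crossing relations require 3*(a1 - a0) = 0 (mod 53), which fails.)
  Total colorings = 53
Step 3: a2 = 0, total Fox 53-colorings = 53

0


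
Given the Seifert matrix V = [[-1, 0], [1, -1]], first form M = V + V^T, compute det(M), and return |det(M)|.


Step 1: Form V + V^T where V = [[-1, 0], [1, -1]]
  V^T = [[-1, 1], [0, -1]]
  V + V^T = [[-2, 1], [1, -2]]
Step 2: det(V + V^T) = (-2)*(-2) - 1*1
  = 4 - 1 = 3
Step 3: Knot determinant = |det(V + V^T)| = |3| = 3

3


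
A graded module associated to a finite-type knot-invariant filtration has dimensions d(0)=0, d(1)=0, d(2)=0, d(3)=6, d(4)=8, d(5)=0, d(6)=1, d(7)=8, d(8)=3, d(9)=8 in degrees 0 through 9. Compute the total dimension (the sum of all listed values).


Total dimension = d(0) + d(1) + ... + d(9)
= 0 + 0 + 0 + 6 + 8 + 0 + 1 + 8 + 3 + 8
= 34

34


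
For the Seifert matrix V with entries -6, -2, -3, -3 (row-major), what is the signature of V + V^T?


Step 1: V + V^T = [[-12, -5], [-5, -6]]
Step 2: trace = -18, det = 47
Step 3: Discriminant = (-18)^2 - 4*47 = 136
Step 4: Eigenvalues: -3.16905, -14.831
Step 5: Signature = (# positive eigenvalues) - (# negative eigenvalues) = -2

-2


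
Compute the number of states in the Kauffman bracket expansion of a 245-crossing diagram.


Each crossing contributes 2 choices (A-smoothing or B-smoothing).
Total states = 2^245 = 56539106072908298546665520023773392506479484700019806659891398441363832832

56539106072908298546665520023773392506479484700019806659891398441363832832


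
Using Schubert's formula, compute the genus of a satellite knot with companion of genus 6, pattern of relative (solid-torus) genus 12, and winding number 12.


Schubert: g(satellite) = g_rel(pattern) + |winding| * g(companion),
where g_rel(pattern) is the genus of the pattern relative to the solid torus.
= 12 + 12 * 6
= 12 + 72 = 84

84


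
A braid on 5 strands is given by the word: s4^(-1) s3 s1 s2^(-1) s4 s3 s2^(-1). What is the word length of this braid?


The word length counts the number of generators (including inverses).
Listing each generator: s4^(-1), s3, s1, s2^(-1), s4, s3, s2^(-1)
There are 7 generators in this braid word.

7


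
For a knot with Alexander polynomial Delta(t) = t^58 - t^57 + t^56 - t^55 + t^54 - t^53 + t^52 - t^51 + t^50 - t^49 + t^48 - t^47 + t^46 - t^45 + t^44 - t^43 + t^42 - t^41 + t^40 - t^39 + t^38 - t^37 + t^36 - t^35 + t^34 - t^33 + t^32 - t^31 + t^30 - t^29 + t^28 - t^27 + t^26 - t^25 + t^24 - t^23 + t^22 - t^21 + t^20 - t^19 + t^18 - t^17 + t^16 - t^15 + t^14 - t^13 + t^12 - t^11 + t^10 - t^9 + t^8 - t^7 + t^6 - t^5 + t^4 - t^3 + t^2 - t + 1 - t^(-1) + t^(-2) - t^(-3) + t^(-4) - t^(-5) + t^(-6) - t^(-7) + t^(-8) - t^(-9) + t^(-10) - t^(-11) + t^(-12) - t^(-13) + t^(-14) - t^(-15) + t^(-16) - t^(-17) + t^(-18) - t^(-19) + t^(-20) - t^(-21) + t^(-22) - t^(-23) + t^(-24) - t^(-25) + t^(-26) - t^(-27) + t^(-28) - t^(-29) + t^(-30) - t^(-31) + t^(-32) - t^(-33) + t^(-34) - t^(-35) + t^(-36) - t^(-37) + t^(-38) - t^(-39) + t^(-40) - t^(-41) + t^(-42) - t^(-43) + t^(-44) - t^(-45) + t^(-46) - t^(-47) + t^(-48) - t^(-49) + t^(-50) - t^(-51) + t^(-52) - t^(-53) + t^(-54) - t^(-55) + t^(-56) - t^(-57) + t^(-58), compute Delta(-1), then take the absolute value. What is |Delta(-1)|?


Step 1: The polynomial has 117 terms with alternating signs, exponents from 58 down to -58.
Step 2: Substitute t = -1. The i-th term has coefficient (-1)^i and exponent (m-i),
  so its value is (-1)^i * (-1)^(m-i) = (-1)^m = 1 for every i.
Step 3: All 117 terms equal 1, so Delta(-1) = 117 * (1) = 117
Step 4: |Delta(-1)| = 117

117


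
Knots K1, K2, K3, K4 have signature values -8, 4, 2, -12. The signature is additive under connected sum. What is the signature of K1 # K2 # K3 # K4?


The signature is additive under connected sum.
signature(K1 # K2 # K3 # K4) = (-8) + (4) + (2) + (-12)
= -14

-14


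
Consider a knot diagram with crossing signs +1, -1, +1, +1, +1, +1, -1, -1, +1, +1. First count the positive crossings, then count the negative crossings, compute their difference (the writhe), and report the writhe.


Step 1: Count positive crossings (+1).
Positive crossings: 7
Step 2: Count negative crossings (-1).
Negative crossings: 3
Step 3: Writhe = (positive) - (negative)
w = 7 - 3 = 4
Step 4: |w| = 4, and w is positive

4


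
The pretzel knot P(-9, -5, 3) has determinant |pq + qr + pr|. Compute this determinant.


Step 1: Compute pq + qr + pr.
pq = (-9)*(-5) = 45
qr = (-5)*3 = -15
pr = (-9)*3 = -27
pq + qr + pr = 45 + (-15) + (-27) = 3
Step 2: Take absolute value.
det(P(-9,-5,3)) = |3| = 3

3


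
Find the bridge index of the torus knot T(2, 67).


The bridge number of T(p,q) is min(p,q).
min(2, 67) = 2

2


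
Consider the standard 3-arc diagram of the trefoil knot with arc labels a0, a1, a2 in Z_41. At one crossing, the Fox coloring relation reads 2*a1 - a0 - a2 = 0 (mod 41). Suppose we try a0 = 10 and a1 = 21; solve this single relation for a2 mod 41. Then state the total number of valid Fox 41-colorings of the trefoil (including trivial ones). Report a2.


Step 1: Apply the given crossing relation 2*a1 - a0 - a2 = 0 (mod 41).
  a2 = 2*a1 - a0 mod 41
  a2 = 2*21 - 10 mod 41
  a2 = 42 - 10 mod 41
  a2 = 32 mod 41 = 32
Step 2: The trefoil has determinant 3.
  Number of Fox p-colorings (p prime) is p^2 if p = 3, else p.
  Since 41 does not divide 3, only trivial (constant) colorings exist.
  (So the trial a0 = 10, a1 = 21 with a0 != a1 does NOT extend to a valid coloring of the whole trefoil: the other two crossing relations require 3*(a1 - a0) = 0 (mod 41), which fails.)
  Total colorings = 41
Step 3: a2 = 32, total Fox 41-colorings = 41

32
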